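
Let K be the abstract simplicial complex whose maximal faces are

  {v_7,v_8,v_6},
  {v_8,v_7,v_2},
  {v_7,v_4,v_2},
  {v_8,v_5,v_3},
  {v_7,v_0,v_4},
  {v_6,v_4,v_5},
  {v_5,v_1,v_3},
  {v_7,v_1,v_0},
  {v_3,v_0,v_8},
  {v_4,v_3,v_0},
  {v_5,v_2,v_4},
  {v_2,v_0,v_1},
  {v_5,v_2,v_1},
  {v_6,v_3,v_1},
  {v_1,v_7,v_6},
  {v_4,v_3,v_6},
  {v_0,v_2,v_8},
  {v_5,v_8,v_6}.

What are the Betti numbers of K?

Take the total order v_0 < v_1 < v_2 < v_3 < v_4 < v_5 < v_6 < v_7 < v_8 on the vertex set. Then K (dimension 2) consists of the simplices:

  0-simplices (9): [v_0], [v_1], [v_2], [v_3], [v_4], [v_5], [v_6], [v_7], [v_8]
  1-simplices (27): (27 of them)
  2-simplices (18): (18 of them)

so the chain groups are C_0 ≅ Z^9, C_1 ≅ Z^27, C_2 ≅ Z^18.

Boundary ∂_1: C_1 → C_0 is given by ∂[p,q] = [q] − [p]. For instance
  ∂[v_0,v_3] = [v_3] − [v_0].
This gives a 9×27 integer matrix of rank 8; reducing to Smith normal form yields diagonal entries (1,1,1,1,1,1,1,1).

Boundary ∂_2: C_2 → C_1 sends each 2-simplex [p,q,r] to [q,r] − [p,r] + [p,q]. For instance
  ∂[v_3,v_4,v_6] = [v_4,v_6] − [v_3,v_6] + [v_3,v_4],
  ∂[v_2,v_7,v_8] = [v_7,v_8] − [v_2,v_8] + [v_2,v_7].
The resulting 27×18 matrix has rank 18, and its Smith normal form has invariant factors (1,1,1,1,1,1,1,1,1,1,1,1,1,1,1,1,1,2).

Now H_k = ker ∂_k / im ∂_{k+1}, so:

  H_0: rank C_0 − rank ∂_1 = 9 − 8 = 1, and the invariant factors of ∂_1 are all 1, so H_0 ≅ Z.
  H_1: rank ker ∂_1 − rank ∂_2 = (27 − 8) − 18 = 1, and ∂_2 has invariant factor 2 > 1, so H_1 ≅ Z ⊕ Z/2Z.
  H_2: rank ker ∂_2 − rank ∂_3 = (18 − 18) − 0 = 0, and there is no ∂_3, so H_2 ≅ 0.

Hence the Betti numbers are b_0 = 1, b_1 = 1, b_2 = 0.

b_0 = 1, b_1 = 1, b_2 = 0.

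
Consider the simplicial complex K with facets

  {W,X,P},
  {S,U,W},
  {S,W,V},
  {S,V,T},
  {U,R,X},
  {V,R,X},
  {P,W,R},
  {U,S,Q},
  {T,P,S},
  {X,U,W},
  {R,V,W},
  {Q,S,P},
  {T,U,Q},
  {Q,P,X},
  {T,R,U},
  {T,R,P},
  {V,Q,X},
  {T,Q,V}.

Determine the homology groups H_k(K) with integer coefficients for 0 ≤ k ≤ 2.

We work with the vertex ordering P < Q < R < S < T < U < V < W < X. The simplices of K, each written with vertices in increasing order, are:

  0-simplices (9): P, Q, R, S, T, U, V, W, X
  1-simplices (27): PQ, PR, PS, PT, PW, PX, QS, QT, QU, QV, QX, RT, RU, RV, RW, RX, ST, SU, SV, SW, TU, TV, UW, UX, VW, VX, WX
  2-simplices (18): PQS, PQX, PRT, PRW, PST, PWX, QSU, QTU, QTV, QVX, RTU, RUX, RVW, RVX, STV, SUW, SVW, UWX

giving chain groups C_0 ≅ Z^9, C_1 ≅ Z^27, C_2 ≅ Z^18.

Boundary ∂_1: C_1 → C_0 is given by ∂[p,q] = [q] − [p]. For instance
  ∂PW = W − P.
The resulting 9×27 matrix has rank 8, and its Smith normal form has invariant factors (1,1,1,1,1,1,1,1).

Boundary ∂_2: C_2 → C_1 sends each 2-simplex [p,q,r] to [q,r] − [p,r] + [p,q]. For instance
  ∂PST = ST − PT + PS,
  ∂SUW = UW − SW + SU.
As a 27×18 matrix over Z this has rank 18, with invariant factors (1,1,1,1,1,1,1,1,1,1,1,1,1,1,1,1,1,2).

From H_k ≅ ker(∂_k) / im(∂_{k+1}) we obtain:

  H_0: rank C_0 − rank ∂_1 = 9 − 8 = 1, and the invariant factors of ∂_1 are all 1, so H_0 = Z.
  H_1: rank ker ∂_1 − rank ∂_2 = (27 − 8) − 18 = 1, and ∂_2 has invariant factor 2 > 1, so H_1 = Z ⊕ Z/2.
  H_2: rank ker ∂_2 − rank ∂_3 = (18 − 18) − 0 = 0, and there is no ∂_3, so H_2 = 0.

As a check, the Euler characteristic is 9 − 27 + 18 = 0, which agrees with 1 − 1 + 0 = 0.
(K is a triangulation of the Klein bottle.)

H_0 ≅ Z,  H_1 ≅ Z ⊕ Z/2,  H_2 = 0.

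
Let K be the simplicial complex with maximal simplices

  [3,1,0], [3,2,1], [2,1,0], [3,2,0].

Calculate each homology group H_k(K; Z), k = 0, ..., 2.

We work with the vertex ordering 0 < 1 < 2 < 3. The simplices of K, each written with vertices in increasing order, are:

  0-simplices (4): [0], [1], [2], [3]
  1-simplices (6): [0,1], [0,2], [0,3], [1,2], [1,3], [2,3]
  2-simplices (4): [0,1,2], [0,1,3], [0,2,3], [1,2,3]

giving chain groups C_0 ≅ Z^4, C_1 ≅ Z^6, C_2 ≅ Z^4.

∂_1: C_1 → C_0 sends each edge [p,q] (with p < q) to q − p. For instance
  ∂[1,3] = [3] − [1].
As a 4×6 matrix over Z this has rank 3, with invariant factors (1,1,1).

∂_2: C_2 → C_1 sends each 2-simplex [p,q,r] to [q,r] − [p,r] + [p,q]. For instance
  ∂[0,2,3] = [2,3] − [0,3] + [0,2],
  ∂[0,1,3] = [1,3] − [0,3] + [0,1].
The resulting 6×4 matrix has rank 3, and its Smith normal form has invariant factors (1,1,1).

Now H_k = ker ∂_k / im ∂_{k+1}, so:

  H_0: rank C_0 − rank ∂_1 = 4 − 3 = 1, and the invariant factors of ∂_1 are all 1, so H_0 ≅ Z.
  H_1: rank ker ∂_1 − rank ∂_2 = (6 − 3) − 3 = 0, and the invariant factors of ∂_2 are all 1, so H_1 ≅ 0.
  H_2: rank ker ∂_2 − rank ∂_3 = (4 − 3) − 0 = 1, and there is no ∂_3, so H_2 ≅ Z.

H_0 ≅ Z,  H_1 = 0,  H_2 ≅ Z.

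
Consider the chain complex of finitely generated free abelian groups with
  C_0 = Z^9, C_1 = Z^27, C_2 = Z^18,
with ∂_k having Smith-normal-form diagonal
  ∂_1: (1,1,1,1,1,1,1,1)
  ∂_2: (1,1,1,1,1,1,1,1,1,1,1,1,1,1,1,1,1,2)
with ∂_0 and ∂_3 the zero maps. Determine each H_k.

H_0 = Z,  H_1 = Z ⊕ Z/2,  H_2 = 0.

H_0: b_0 = 9 − 0 − 8 = 1; torsion from ∂_1 factors > 1: none. So H_0 = Z.
H_1: b_1 = 27 − 8 − 18 = 1; torsion from ∂_2 factors > 1: [2]. So H_1 = Z ⊕ Z/2.
H_2: b_2 = 18 − 18 − 0 = 0; torsion from ∂_3 factors > 1: none. So H_2 = 0.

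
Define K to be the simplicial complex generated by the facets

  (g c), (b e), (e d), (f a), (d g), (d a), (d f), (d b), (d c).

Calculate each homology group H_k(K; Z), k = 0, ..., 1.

H_0 = Z,  H_1 = Z^3.

Fix the vertex order a < b < c < d < e < f < g and write every simplex with vertices in increasing order. Then dim K = 1 and the simplices of K are:

  0-simplices (7): a, b, c, d, e, f, g
  1-simplices (9): ad, af, bd, be, cd, cg, de, df, dg

giving chain groups C_0 ≅ Z^7, C_1 ≅ Z^9.

Boundary ∂_1: C_1 → C_0 is given by ∂[p,q] = [q] − [p].
As a 7×9 matrix over Z this has rank 6, with invariant factors (1,1,1,1,1,1).

Computing H_k = (kernel of ∂_k) / (image of ∂_{k+1}):

  H_0: rank C_0 − rank ∂_1 = 7 − 6 = 1, and the invariant factors of ∂_1 are all 1, so H_0 ≅ Z.
  H_1: rank ker ∂_1 − rank ∂_2 = (9 − 6) − 0 = 3, and there is no ∂_2, so H_1 ≅ Z^3.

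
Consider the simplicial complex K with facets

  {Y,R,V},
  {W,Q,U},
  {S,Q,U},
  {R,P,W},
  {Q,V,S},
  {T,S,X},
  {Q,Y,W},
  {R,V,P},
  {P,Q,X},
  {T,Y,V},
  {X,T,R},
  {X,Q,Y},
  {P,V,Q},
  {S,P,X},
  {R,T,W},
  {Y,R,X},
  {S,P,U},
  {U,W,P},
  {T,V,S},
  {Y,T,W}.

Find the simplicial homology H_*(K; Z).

H_0 = Z,  H_1 = Z ⊕ Z/2,  H_2 = 0.

We work with the vertex ordering P < Q < R < S < T < U < V < W < X < Y. The simplices of K, each written with vertices in increasing order, are:

  0-simplices (10): P, Q, R, S, T, U, V, W, X, Y
  1-simplices (30): PQ, PR, PS, PU, PV, PW, PX, QS, QU, QV, QW, QX, QY, RT, RV, RW, RX, RY, ST, SU, SV, SX, TV, TW, TX, TY, UW, VY, WY, XY
  2-simplices (20): PQV, PQX, PRV, PRW, PSU, PSX, PUW, QSU, QSV, QUW, QWY, QXY, RTW, RTX, RVY, RXY, STV, STX, TVY, TWY

so the chain groups are C_0 ≅ Z^10, C_1 ≅ Z^30, C_2 ≅ Z^20.

The boundary map ∂_1: C_1 → C_0 is given by ∂[p,q] = [q] − [p]. For instance
  ∂WY = Y − W.
This gives a 10×30 integer matrix of rank 9; reducing to Smith normal form yields diagonal entries (1,1,1,1,1,1,1,1,1).

The boundary map ∂_2: C_2 → C_1 maps a triangle to the signed sum of its edges. For instance
  ∂PSU = SU − PU + PS,
  ∂STV = TV − SV + ST.
This gives a 30×20 integer matrix of rank 20; reducing to Smith normal form yields diagonal entries (1,1,1,1,1,1,1,1,1,1,1,1,1,1,1,1,1,1,1,2).

Reading off H_k = ker ∂_k / im ∂_{k+1}:

  H_0: rank C_0 − rank ∂_1 = 10 − 9 = 1, and the invariant factors of ∂_1 are all 1, so H_0 ≅ Z.
  H_1: rank ker ∂_1 − rank ∂_2 = (30 − 9) − 20 = 1, and ∂_2 has invariant factor 2 > 1, so H_1 ≅ Z ⊕ Z/2.
  H_2: rank ker ∂_2 − rank ∂_3 = (20 − 20) − 0 = 0, and there is no ∂_3, so H_2 ≅ 0.

As a check, the Euler characteristic is 10 − 30 + 20 = 0, which agrees with 1 − 1 + 0 = 0.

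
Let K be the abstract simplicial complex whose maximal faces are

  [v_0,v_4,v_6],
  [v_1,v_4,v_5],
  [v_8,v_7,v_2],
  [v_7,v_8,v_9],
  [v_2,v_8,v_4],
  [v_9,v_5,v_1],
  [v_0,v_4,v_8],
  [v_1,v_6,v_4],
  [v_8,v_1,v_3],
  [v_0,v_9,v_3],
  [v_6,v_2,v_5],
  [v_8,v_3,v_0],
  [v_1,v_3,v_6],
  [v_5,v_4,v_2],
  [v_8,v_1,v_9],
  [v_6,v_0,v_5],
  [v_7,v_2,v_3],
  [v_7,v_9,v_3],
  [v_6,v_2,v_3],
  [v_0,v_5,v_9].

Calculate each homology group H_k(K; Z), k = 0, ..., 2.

Take the total order v_0 < v_1 < v_2 < v_3 < v_4 < v_5 < v_6 < v_7 < v_8 < v_9 on the vertex set. Then K (dimension 2) consists of the simplices:

  0-simplices (10): [v_0], [v_1], [v_2], [v_3], [v_4], [v_5], [v_6], [v_7], [v_8], [v_9]
  1-simplices (30): (30 of them)
  2-simplices (20): (20 of them)

giving chain groups C_0 ≅ Z^10, C_1 ≅ Z^30, C_2 ≅ Z^20.

The boundary map ∂_1: C_1 → C_0 sends each edge [p,q] (with p < q) to q − p. For instance
  ∂[v_2,v_7] = [v_7] − [v_2].
The 10×30 boundary matrix has rank 9 and Smith normal form diag(1,1,1,1,1,1,1,1,1).

∂_2: C_2 → C_1 maps a triangle to the signed sum of its edges. For instance
  ∂[v_2,v_7,v_8] = [v_7,v_8] − [v_2,v_8] + [v_2,v_7],
  ∂[v_1,v_5,v_9] = [v_5,v_9] − [v_1,v_9] + [v_1,v_5].
This gives a 30×20 integer matrix of rank 20; reducing to Smith normal form yields diagonal entries (1,1,1,1,1,1,1,1,1,1,1,1,1,1,1,1,1,1,1,2).

Now H_k = ker ∂_k / im ∂_{k+1}, so:

  H_0: rank C_0 − rank ∂_1 = 10 − 9 = 1, and the invariant factors of ∂_1 are all 1, so H_0 ≅ Z.
  H_1: rank ker ∂_1 − rank ∂_2 = (30 − 9) − 20 = 1, and ∂_2 has invariant factor 2 > 1, so H_1 ≅ Z ⊕ Z/2.
  H_2: rank ker ∂_2 − rank ∂_3 = (20 − 20) − 0 = 0, and there is no ∂_3, so H_2 ≅ 0.

(K is a triangulation of the Klein bottle.)

H_0 = Z,  H_1 = Z ⊕ Z/2,  H_2 = 0.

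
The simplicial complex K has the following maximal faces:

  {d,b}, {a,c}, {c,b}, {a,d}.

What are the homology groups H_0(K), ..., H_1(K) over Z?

H_0 = Z,  H_1 = Z.

We work with the vertex ordering a < b < c < d. The simplices of K, each written with vertices in increasing order, are:

  0-simplices (4): a, b, c, d
  1-simplices (4): ac, ad, bc, bd

giving chain groups C_0 ≅ Z^4, C_1 ≅ Z^4.

The boundary map ∂_1: C_1 → C_0 maps an edge to its endpoints' difference, ∂[p,q] = q − p. For instance
  ∂bc = c − b.
As a 4×4 matrix over Z this has rank 3, with invariant factors (1,1,1).

Reading off H_k = ker ∂_k / im ∂_{k+1}:

  H_0: rank C_0 − rank ∂_1 = 4 − 3 = 1, and the invariant factors of ∂_1 are all 1, so H_0 ≅ Z.
  H_1: rank ker ∂_1 − rank ∂_2 = (4 − 3) − 0 = 1, and there is no ∂_2, so H_1 ≅ Z.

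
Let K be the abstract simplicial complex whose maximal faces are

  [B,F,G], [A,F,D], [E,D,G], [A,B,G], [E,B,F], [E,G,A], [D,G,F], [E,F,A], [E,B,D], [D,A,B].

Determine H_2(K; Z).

H_2 ≅ 0.

We work with the vertex ordering A < B < D < E < F < G. The simplices of K, each written with vertices in increasing order, are:

  0-simplices (6): A, B, D, E, F, G
  1-simplices (15): AB, AD, AE, AF, AG, BD, BE, BF, BG, DE, DF, DG, EF, EG, FG
  2-simplices (10): ABD, ABG, ADF, AEF, AEG, BDE, BEF, BFG, DEG, DFG

giving chain groups C_0 ≅ Z^6, C_1 ≅ Z^15, C_2 ≅ Z^10.

Boundary ∂_1: C_1 → C_0 maps an edge to its endpoints' difference, ∂[p,q] = q − p.
The 6×15 boundary matrix has rank 5 and Smith normal form diag(1,1,1,1,1).

∂_2: C_2 → C_1 sends each 2-simplex [p,q,r] to [q,r] − [p,r] + [p,q]. For instance
  ∂DEG = EG − DG + DE,
  ∂BDE = DE − BE + BD.
As a 15×10 matrix over Z this has rank 10, with invariant factors (1,1,1,1,1,1,1,1,1,2).

Now H_k = ker ∂_k / im ∂_{k+1}, so:

  H_2: rank ker ∂_2 − rank ∂_3 = (10 − 10) − 0 = 0, and there is no ∂_3, so H_2 = 0.

(K is a triangulation of the real projective plane RP^2.)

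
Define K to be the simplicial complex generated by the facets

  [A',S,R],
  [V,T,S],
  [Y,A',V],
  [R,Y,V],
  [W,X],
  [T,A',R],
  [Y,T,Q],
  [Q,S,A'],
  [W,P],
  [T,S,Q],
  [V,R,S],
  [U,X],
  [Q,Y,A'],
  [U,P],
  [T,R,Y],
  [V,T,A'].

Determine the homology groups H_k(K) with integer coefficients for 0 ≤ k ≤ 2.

H_0 ≅ Z^2,  H_1 ≅ Z ⊕ Z/2,  H_2 = 0.

K has 11 vertices, 22 edges, 12 triangles.
rank ∂_0 = 0, rank ∂_1 = 9 ⇒ b_0 = 11 − 0 − 9 = 2; all invariant factors of ∂_1 are 1 so no torsion. So H_0 = Z^2.
rank ∂_1 = 9, rank ∂_2 = 12 ⇒ b_1 = 22 − 9 − 12 = 1; ∂_2 has invariant factor(s) [2] giving torsion. So H_1 = Z ⊕ Z/2.
rank ∂_2 = 12, rank ∂_3 = 0 ⇒ b_2 = 12 − 12 − 0 = 0. So H_2 = 0.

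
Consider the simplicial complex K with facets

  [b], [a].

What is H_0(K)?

H_0 = Z^2.

Take the total order a < b on the vertex set. Then K (dimension 0) consists of the simplices:

  0-simplices (2): a, b

Hence C_0 ≅ Z^2.

Now H_k = ker ∂_k / im ∂_{k+1}, so:

  H_0: rank C_0 − rank ∂_1 = 2 − 0 = 2, and there is no ∂_1, so H_0 = Z^2.

(K is a triangulation of a set of 2 points.)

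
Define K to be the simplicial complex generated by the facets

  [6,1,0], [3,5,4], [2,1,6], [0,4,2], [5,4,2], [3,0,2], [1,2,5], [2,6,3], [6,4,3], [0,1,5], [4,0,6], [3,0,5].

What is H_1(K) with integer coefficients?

H_1 ≅ Z/2.

K has 7 vertices, 18 edges, 12 triangles.
rank ∂_1 = 6, rank ∂_2 = 12 ⇒ b_1 = 18 − 6 − 12 = 0; ∂_2 has invariant factor(s) [2] giving torsion. So H_1 ≅ Z/2.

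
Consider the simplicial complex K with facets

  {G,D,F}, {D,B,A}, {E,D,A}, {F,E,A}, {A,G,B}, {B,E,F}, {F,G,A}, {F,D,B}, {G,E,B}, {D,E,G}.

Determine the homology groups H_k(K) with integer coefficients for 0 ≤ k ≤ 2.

H_0 ≅ Z,  H_1 ≅ Z/2Z,  H_2 = 0.

We work with the vertex ordering A < B < D < E < F < G. The simplices of K, each written with vertices in increasing order, are:

  0-simplices (6): A, B, D, E, F, G
  1-simplices (15): AB, AD, AE, AF, AG, BD, BE, BF, BG, DE, DF, DG, EF, EG, FG
  2-simplices (10): ABD, ABG, ADE, AEF, AFG, BDF, BEF, BEG, DEG, DFG

giving chain groups C_0 ≅ Z^6, C_1 ≅ Z^15, C_2 ≅ Z^10.

The boundary map ∂_1: C_1 → C_0 is given by ∂[p,q] = [q] − [p]. For instance
  ∂EG = G − E.
As a 6×15 matrix over Z this has rank 5, with invariant factors (1,1,1,1,1).

∂_2: C_2 → C_1 maps a triangle to the signed sum of its edges. For instance
  ∂AFG = FG − AG + AF,
  ∂ABG = BG − AG + AB.
The 15×10 boundary matrix has rank 10 and Smith normal form diag(1,1,1,1,1,1,1,1,1,2).

Computing H_k = (kernel of ∂_k) / (image of ∂_{k+1}):

  H_0: rank C_0 − rank ∂_1 = 6 − 5 = 1, and the invariant factors of ∂_1 are all 1, so H_0 = Z.
  H_1: rank ker ∂_1 − rank ∂_2 = (15 − 5) − 10 = 0, and ∂_2 has invariant factor 2 > 1, so H_1 = Z/2Z.
  H_2: rank ker ∂_2 − rank ∂_3 = (10 − 10) − 0 = 0, and there is no ∂_3, so H_2 = 0.

As a check, the Euler characteristic is 6 − 15 + 10 = 1, which agrees with 1 − 0 + 0 = 1.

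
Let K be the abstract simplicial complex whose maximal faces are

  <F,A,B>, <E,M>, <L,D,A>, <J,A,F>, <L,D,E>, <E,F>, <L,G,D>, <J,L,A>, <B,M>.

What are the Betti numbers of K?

b_0 = 1, b_1 = 2, b_2 = 0.

Fix the vertex order A < B < D < E < F < G < J < L < M and write every simplex with vertices in increasing order. Then dim K = 2 and the simplices of K are:

  0-simplices (9): A, B, D, E, F, G, J, L, M
  1-simplices (16): AB, AD, AF, AJ, AL, BF, BM, DE, DG, DL, EF, EL, EM, FJ, GL, JL
  2-simplices (6): ABF, ADL, AFJ, AJL, DEL, DGL

so the chain groups are C_0 ≅ Z^9, C_1 ≅ Z^16, C_2 ≅ Z^6.

Boundary ∂_1: C_1 → C_0 maps an edge to its endpoints' difference, ∂[p,q] = q − p. For instance
  ∂EM = M − E.
The 9×16 boundary matrix has rank 8 and Smith normal form diag(1,1,1,1,1,1,1,1).

The boundary map ∂_2: C_2 → C_1 maps a triangle to the signed sum of its edges. For instance
  ∂ADL = DL − AL + AD,
  ∂ABF = BF − AF + AB.
The 16×6 boundary matrix has rank 6 and Smith normal form diag(1,1,1,1,1,1).

From H_k ≅ ker(∂_k) / im(∂_{k+1}) we obtain:

  H_0: rank C_0 − rank ∂_1 = 9 − 8 = 1, and the invariant factors of ∂_1 are all 1, so H_0 ≅ Z.
  H_1: rank ker ∂_1 − rank ∂_2 = (16 − 8) − 6 = 2, and the invariant factors of ∂_2 are all 1, so H_1 ≅ Z^2.
  H_2: rank ker ∂_2 − rank ∂_3 = (6 − 6) − 0 = 0, and there is no ∂_3, so H_2 ≅ 0.

As a check, the Euler characteristic is 9 − 16 + 6 = -1, which agrees with 1 − 2 + 0 = -1.

Hence the Betti numbers are b_0 = 1, b_1 = 2, b_2 = 0.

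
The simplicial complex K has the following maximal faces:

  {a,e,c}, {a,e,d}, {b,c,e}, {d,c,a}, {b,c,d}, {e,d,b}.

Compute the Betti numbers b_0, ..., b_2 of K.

b_0 = 1, b_1 = 0, b_2 = 1.

K has 5 vertices, 9 edges, 6 triangles.
rank ∂_0 = 0, rank ∂_1 = 4 ⇒ b_0 = 5 − 0 − 4 = 1; all invariant factors of ∂_1 are 1 so no torsion. So H_0 ≅ Z.
rank ∂_1 = 4, rank ∂_2 = 5 ⇒ b_1 = 9 − 4 − 5 = 0; all invariant factors of ∂_2 are 1 so no torsion. So H_1 ≅ 0.
rank ∂_2 = 5, rank ∂_3 = 0 ⇒ b_2 = 6 − 5 − 0 = 1. So H_2 ≅ Z.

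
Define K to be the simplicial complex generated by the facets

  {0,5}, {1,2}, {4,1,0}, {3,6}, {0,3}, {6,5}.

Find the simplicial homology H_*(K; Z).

H_0 = Z,  H_1 = Z,  H_2 = 0.

We work with the vertex ordering 0 < 1 < 2 < 3 < 4 < 5 < 6. The simplices of K, each written with vertices in increasing order, are:

  0-simplices (7): [0], [1], [2], [3], [4], [5], [6]
  1-simplices (8): [0,1], [0,3], [0,4], [0,5], [1,2], [1,4], [3,6], [5,6]
  2-simplices (1): [0,1,4]

giving chain groups C_0 ≅ Z^7, C_1 ≅ Z^8, C_2 ≅ Z^1.

∂_1: C_1 → C_0 is given by ∂[p,q] = [q] − [p]. For instance
  ∂[0,3] = [3] − [0].
As a 7×8 matrix over Z this has rank 6, with invariant factors (1,1,1,1,1,1).

Boundary ∂_2: C_2 → C_1 acts by ∂[p,q,r] = [q,r] − [p,r] + [p,q]. For instance
  ∂[0,1,4] = [1,4] − [0,4] + [0,1].
This gives a 8×1 integer matrix of rank 1; reducing to Smith normal form yields diagonal entries (1).

Reading off H_k = ker ∂_k / im ∂_{k+1}:

  H_0: rank C_0 − rank ∂_1 = 7 − 6 = 1, and the invariant factors of ∂_1 are all 1, so H_0 = Z.
  H_1: rank ker ∂_1 − rank ∂_2 = (8 − 6) − 1 = 1, and the invariant factors of ∂_2 are all 1, so H_1 = Z.
  H_2: rank ker ∂_2 − rank ∂_3 = (1 − 1) − 0 = 0, and there is no ∂_3, so H_2 = 0.

As a check, the Euler characteristic is 7 − 8 + 1 = 0, which agrees with 1 − 1 + 0 = 0.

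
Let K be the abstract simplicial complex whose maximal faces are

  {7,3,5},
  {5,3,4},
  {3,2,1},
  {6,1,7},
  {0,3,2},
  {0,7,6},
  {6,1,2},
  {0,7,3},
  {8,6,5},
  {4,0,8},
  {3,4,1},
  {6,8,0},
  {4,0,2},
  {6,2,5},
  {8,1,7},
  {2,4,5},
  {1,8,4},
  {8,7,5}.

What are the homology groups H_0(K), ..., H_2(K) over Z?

H_0 = Z,  H_1 = Z × Z/2,  H_2 = 0.

Order the vertices as 0 < 1 < 2 < 3 < 4 < 5 < 6 < 7 < 8. Listing each simplex with vertices in this order, K has dimension 2 with simplices:

  0-simplices (9): [0], [1], [2], [3], [4], [5], [6], [7], [8]
  1-simplices (27): (27 of them)
  2-simplices (18): [0,2,3], [0,2,4], [0,3,7], [0,4,8], [0,6,7], [0,6,8], [1,2,3], [1,2,6], [1,3,4], [1,4,8], [1,6,7], [1,7,8], [2,4,5], [2,5,6], [3,4,5], [3,5,7], [5,6,8], [5,7,8]

giving chain groups C_0 ≅ Z^9, C_1 ≅ Z^27, C_2 ≅ Z^18.

∂_1: C_1 → C_0 maps an edge to its endpoints' difference, ∂[p,q] = q − p.
The 9×27 boundary matrix has rank 8 and Smith normal form diag(1,1,1,1,1,1,1,1).

∂_2: C_2 → C_1 acts by ∂[p,q,r] = [q,r] − [p,r] + [p,q]. For instance
  ∂[2,4,5] = [4,5] − [2,5] + [2,4],
  ∂[0,2,3] = [2,3] − [0,3] + [0,2].
As a 27×18 matrix over Z this has rank 18, with invariant factors (1,1,1,1,1,1,1,1,1,1,1,1,1,1,1,1,1,2).

Computing H_k = (kernel of ∂_k) / (image of ∂_{k+1}):

  H_0: rank C_0 − rank ∂_1 = 9 − 8 = 1, and the invariant factors of ∂_1 are all 1, so H_0 = Z.
  H_1: rank ker ∂_1 − rank ∂_2 = (27 − 8) − 18 = 1, and ∂_2 has invariant factor 2 > 1, so H_1 = Z × Z/2.
  H_2: rank ker ∂_2 − rank ∂_3 = (18 − 18) − 0 = 0, and there is no ∂_3, so H_2 = 0.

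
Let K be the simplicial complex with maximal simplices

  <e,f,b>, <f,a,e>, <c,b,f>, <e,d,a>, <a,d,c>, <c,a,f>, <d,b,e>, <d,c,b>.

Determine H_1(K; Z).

K has 6 vertices, 12 edges, 8 triangles.
rank ∂_1 = 5, rank ∂_2 = 7 ⇒ b_1 = 12 − 5 − 7 = 0; all invariant factors of ∂_2 are 1 so no torsion. So H_1 = 0.

H_1 ≅ 0.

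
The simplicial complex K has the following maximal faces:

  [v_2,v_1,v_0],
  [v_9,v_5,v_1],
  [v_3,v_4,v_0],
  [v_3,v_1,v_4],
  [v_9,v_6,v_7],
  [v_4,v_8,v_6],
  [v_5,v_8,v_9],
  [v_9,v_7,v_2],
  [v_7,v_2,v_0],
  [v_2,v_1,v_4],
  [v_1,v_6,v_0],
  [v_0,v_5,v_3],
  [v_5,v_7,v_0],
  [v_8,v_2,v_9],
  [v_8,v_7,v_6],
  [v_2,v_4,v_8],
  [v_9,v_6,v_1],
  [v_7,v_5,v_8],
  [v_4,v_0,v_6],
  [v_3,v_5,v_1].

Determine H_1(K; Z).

H_1 ≅ Z ⊕ Z/2Z.

Fix the vertex order v_0 < v_1 < v_2 < v_3 < v_4 < v_5 < v_6 < v_7 < v_8 < v_9 and write every simplex with vertices in increasing order. Then dim K = 2 and the simplices of K are:

  0-simplices (10): [v_0], [v_1], [v_2], [v_3], [v_4], [v_5], [v_6], [v_7], [v_8], [v_9]
  1-simplices (30): (30 of them)
  2-simplices (20): (20 of them)

giving chain groups C_0 ≅ Z^10, C_1 ≅ Z^30, C_2 ≅ Z^20.

The boundary map ∂_1: C_1 → C_0 maps an edge to its endpoints' difference, ∂[p,q] = q − p.
The resulting 10×30 matrix has rank 9, and its Smith normal form has invariant factors (1,1,1,1,1,1,1,1,1).

The boundary map ∂_2: C_2 → C_1 maps a triangle to the signed sum of its edges. For instance
  ∂[v_0,v_2,v_7] = [v_2,v_7] − [v_0,v_7] + [v_0,v_2],
  ∂[v_5,v_7,v_8] = [v_7,v_8] − [v_5,v_8] + [v_5,v_7].
This gives a 30×20 integer matrix of rank 20; reducing to Smith normal form yields diagonal entries (1,1,1,1,1,1,1,1,1,1,1,1,1,1,1,1,1,1,1,2).

Reading off H_k = ker ∂_k / im ∂_{k+1}:

  H_1: rank ker ∂_1 − rank ∂_2 = (30 − 9) − 20 = 1, and ∂_2 has invariant factor 2 > 1, so H_1 ≅ Z ⊕ Z/2Z.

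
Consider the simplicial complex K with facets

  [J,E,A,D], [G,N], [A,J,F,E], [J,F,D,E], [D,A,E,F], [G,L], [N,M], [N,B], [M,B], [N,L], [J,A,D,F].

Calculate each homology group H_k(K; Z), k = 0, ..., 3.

K has 10 vertices, 16 edges, 10 triangles, 5 3-simplices.
rank ∂_0 = 0, rank ∂_1 = 8 ⇒ b_0 = 10 − 0 − 8 = 2; all invariant factors of ∂_1 are 1 so no torsion. So H_0 ≅ Z^2.
rank ∂_1 = 8, rank ∂_2 = 6 ⇒ b_1 = 16 − 8 − 6 = 2; all invariant factors of ∂_2 are 1 so no torsion. So H_1 ≅ Z^2.
rank ∂_2 = 6, rank ∂_3 = 4 ⇒ b_2 = 10 − 6 − 4 = 0; all invariant factors of ∂_3 are 1 so no torsion. So H_2 ≅ 0.
rank ∂_3 = 4, rank ∂_4 = 0 ⇒ b_3 = 5 − 4 − 0 = 1. So H_3 ≅ Z.

H_0 = Z^2,  H_1 = Z^2,  H_2 = 0,  H_3 = Z.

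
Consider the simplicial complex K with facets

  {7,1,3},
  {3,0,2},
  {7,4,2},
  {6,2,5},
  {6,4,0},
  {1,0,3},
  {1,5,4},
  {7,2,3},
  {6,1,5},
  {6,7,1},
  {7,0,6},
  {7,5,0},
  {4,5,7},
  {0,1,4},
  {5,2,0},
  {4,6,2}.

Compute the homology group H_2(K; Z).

H_2 = Z.

We work with the vertex ordering 0 < 1 < 2 < 3 < 4 < 5 < 6 < 7. The simplices of K, each written with vertices in increasing order, are:

  0-simplices (8): [0], [1], [2], [3], [4], [5], [6], [7]
  1-simplices (24): (24 of them)
  2-simplices (16): [0,1,3], [0,1,4], [0,2,3], [0,2,5], [0,4,6], [0,5,7], [0,6,7], [1,3,7], [1,4,5], [1,5,6], [1,6,7], [2,3,7], [2,4,6], [2,4,7], [2,5,6], [4,5,7]

Hence C_0 ≅ Z^8, C_1 ≅ Z^24, C_2 ≅ Z^16.

∂_1: C_1 → C_0 maps an edge to its endpoints' difference, ∂[p,q] = q − p. For instance
  ∂[5,7] = [7] − [5].
As a 8×24 matrix over Z this has rank 7, with invariant factors (1,1,1,1,1,1,1).

Boundary ∂_2: C_2 → C_1 maps a triangle to the signed sum of its edges. For instance
  ∂[1,4,5] = [4,5] − [1,5] + [1,4],
  ∂[2,4,6] = [4,6] − [2,6] + [2,4].
As a 24×16 matrix over Z this has rank 15, with invariant factors (1,1,1,1,1,1,1,1,1,1,1,1,1,1,1).

From H_k ≅ ker(∂_k) / im(∂_{k+1}) we obtain:

  H_2: rank ker ∂_2 − rank ∂_3 = (16 − 15) − 0 = 1, and there is no ∂_3, so H_2 ≅ Z.

(K is a triangulation of the torus T^2.)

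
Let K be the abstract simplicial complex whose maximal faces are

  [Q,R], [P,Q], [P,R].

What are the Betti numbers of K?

Fix the vertex order P < Q < R and write every simplex with vertices in increasing order. Then dim K = 1 and the simplices of K are:

  0-simplices (3): P, Q, R
  1-simplices (3): PQ, PR, QR

so the chain groups are C_0 ≅ Z^3, C_1 ≅ Z^3.

The boundary map ∂_1: C_1 → C_0 maps an edge to its endpoints' difference, ∂[p,q] = q − p. For instance
  ∂PR = R − P.
As a 3×3 matrix over Z this has rank 2, with invariant factors (1,1).

From H_k ≅ ker(∂_k) / im(∂_{k+1}) we obtain:

  H_0: rank C_0 − rank ∂_1 = 3 − 2 = 1, and the invariant factors of ∂_1 are all 1, so H_0 ≅ Z.
  H_1: rank ker ∂_1 − rank ∂_2 = (3 − 2) − 0 = 1, and there is no ∂_2, so H_1 ≅ Z.

(K is a triangulation of the circle S^1.)

Hence the Betti numbers are b_0 = 1, b_1 = 1.

b_0 = 1, b_1 = 1.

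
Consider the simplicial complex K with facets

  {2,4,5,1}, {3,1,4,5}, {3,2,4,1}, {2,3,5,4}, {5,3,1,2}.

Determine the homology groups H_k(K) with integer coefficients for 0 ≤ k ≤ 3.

H_0 ≅ Z,  H_1 = 0,  H_2 = 0,  H_3 ≅ Z.

Order the vertices as 1 < 2 < 3 < 4 < 5. Listing each simplex with vertices in this order, K has dimension 3 with simplices:

  0-simplices (5): [1], [2], [3], [4], [5]
  1-simplices (10): [1,2], [1,3], [1,4], [1,5], [2,3], [2,4], [2,5], [3,4], [3,5], [4,5]
  2-simplices (10): [1,2,3], [1,2,4], [1,2,5], [1,3,4], [1,3,5], [1,4,5], [2,3,4], [2,3,5], [2,4,5], [3,4,5]
  3-simplices (5): [1,2,3,4], [1,2,3,5], [1,2,4,5], [1,3,4,5], [2,3,4,5]

Hence C_0 ≅ Z^5, C_1 ≅ Z^10, C_2 ≅ Z^10, C_3 ≅ Z^5.

∂_1: C_1 → C_0 maps an edge to its endpoints' difference, ∂[p,q] = q − p. For instance
  ∂[1,5] = [5] − [1].
The resulting 5×10 matrix has rank 4, and its Smith normal form has invariant factors (1,1,1,1).

Boundary ∂_2: C_2 → C_1 acts by ∂[p,q,r] = [q,r] − [p,r] + [p,q]. For instance
  ∂[1,3,5] = [3,5] − [1,5] + [1,3],
  ∂[2,3,5] = [3,5] − [2,5] + [2,3].
As a 10×10 matrix over Z this has rank 6, with invariant factors (1,1,1,1,1,1).

Boundary ∂_3: C_3 → C_2 sends each 3-simplex σ to the alternating sum Σ_i (−1)^i (σ with its i-th vertex removed). For instance
  ∂[1,2,3,5] = [2,3,5] − [1,3,5] + [1,2,5] − [1,2,3],
  ∂[1,3,4,5] = [3,4,5] − [1,4,5] + [1,3,5] − [1,3,4].
This gives a 10×5 integer matrix of rank 4; reducing to Smith normal form yields diagonal entries (1,1,1,1).

Now H_k = ker ∂_k / im ∂_{k+1}, so:

  H_0: rank C_0 − rank ∂_1 = 5 − 4 = 1, and the invariant factors of ∂_1 are all 1, so H_0 ≅ Z.
  H_1: rank ker ∂_1 − rank ∂_2 = (10 − 4) − 6 = 0, and the invariant factors of ∂_2 are all 1, so H_1 ≅ 0.
  H_2: rank ker ∂_2 − rank ∂_3 = (10 − 6) − 4 = 0, and the invariant factors of ∂_3 are all 1, so H_2 ≅ 0.
  H_3: rank ker ∂_3 − rank ∂_4 = (5 − 4) − 0 = 1, and there is no ∂_4, so H_3 ≅ Z.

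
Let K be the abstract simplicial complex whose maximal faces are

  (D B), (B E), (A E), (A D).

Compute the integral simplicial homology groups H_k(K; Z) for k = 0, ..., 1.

K has 4 vertices, 4 edges.
rank ∂_0 = 0, rank ∂_1 = 3 ⇒ b_0 = 4 − 0 − 3 = 1; all invariant factors of ∂_1 are 1 so no torsion. So H_0 ≅ Z.
rank ∂_1 = 3, rank ∂_2 = 0 ⇒ b_1 = 4 − 3 − 0 = 1. So H_1 ≅ Z.

H_0 ≅ Z,  H_1 ≅ Z.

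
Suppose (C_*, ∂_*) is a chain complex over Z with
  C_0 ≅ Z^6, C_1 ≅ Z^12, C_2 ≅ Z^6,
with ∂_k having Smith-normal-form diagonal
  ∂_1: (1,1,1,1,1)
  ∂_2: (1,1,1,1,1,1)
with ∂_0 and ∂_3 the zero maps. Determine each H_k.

H_0 = Z,  H_1 = Z,  H_2 = 0.

H_0: b_0 = 6 − 0 − 5 = 1; torsion from ∂_1 factors > 1: none. So H_0 = Z.
H_1: b_1 = 12 − 5 − 6 = 1; torsion from ∂_2 factors > 1: none. So H_1 = Z.
H_2: b_2 = 6 − 6 − 0 = 0; torsion from ∂_3 factors > 1: none. So H_2 = 0.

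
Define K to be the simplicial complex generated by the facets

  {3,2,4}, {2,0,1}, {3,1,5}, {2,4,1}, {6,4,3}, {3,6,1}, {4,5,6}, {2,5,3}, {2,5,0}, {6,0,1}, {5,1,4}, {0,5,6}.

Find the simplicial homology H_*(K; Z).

H_0 = Z,  H_1 = Z/2,  H_2 = 0.

K has 7 vertices, 18 edges, 12 triangles.
rank ∂_0 = 0, rank ∂_1 = 6 ⇒ b_0 = 7 − 0 − 6 = 1; all invariant factors of ∂_1 are 1 so no torsion. So H_0 = Z.
rank ∂_1 = 6, rank ∂_2 = 12 ⇒ b_1 = 18 − 6 − 12 = 0; ∂_2 has invariant factor(s) [2] giving torsion. So H_1 = Z/2.
rank ∂_2 = 12, rank ∂_3 = 0 ⇒ b_2 = 12 − 12 − 0 = 0. So H_2 = 0.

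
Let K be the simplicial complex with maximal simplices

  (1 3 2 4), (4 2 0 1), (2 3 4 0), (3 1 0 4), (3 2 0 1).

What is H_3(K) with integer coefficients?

K has 5 vertices, 10 edges, 10 triangles, 5 3-simplices.
rank ∂_3 = 4, rank ∂_4 = 0 ⇒ b_3 = 5 − 4 − 0 = 1. So H_3 ≅ Z.

H_3 ≅ Z.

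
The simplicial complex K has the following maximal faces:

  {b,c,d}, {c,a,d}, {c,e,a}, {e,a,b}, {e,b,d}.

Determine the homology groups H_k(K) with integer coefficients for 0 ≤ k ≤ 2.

H_0 ≅ Z,  H_1 ≅ Z,  H_2 = 0.

Fix the vertex order a < b < c < d < e and write every simplex with vertices in increasing order. Then dim K = 2 and the simplices of K are:

  0-simplices (5): a, b, c, d, e
  1-simplices (10): ab, ac, ad, ae, bc, bd, be, cd, ce, de
  2-simplices (5): abe, acd, ace, bcd, bde

Hence C_0 ≅ Z^5, C_1 ≅ Z^10, C_2 ≅ Z^5.

The boundary map ∂_1: C_1 → C_0 maps an edge to its endpoints' difference, ∂[p,q] = q − p. For instance
  ∂ab = b − a.
This gives a 5×10 integer matrix of rank 4; reducing to Smith normal form yields diagonal entries (1,1,1,1).

The boundary map ∂_2: C_2 → C_1 acts by ∂[p,q,r] = [q,r] − [p,r] + [p,q]. For instance
  ∂abe = be − ae + ab,
  ∂ace = ce − ae + ac.
This gives a 10×5 integer matrix of rank 5; reducing to Smith normal form yields diagonal entries (1,1,1,1,1).

Computing H_k = (kernel of ∂_k) / (image of ∂_{k+1}):

  H_0: rank C_0 − rank ∂_1 = 5 − 4 = 1, and the invariant factors of ∂_1 are all 1, so H_0 = Z.
  H_1: rank ker ∂_1 − rank ∂_2 = (10 − 4) − 5 = 1, and the invariant factors of ∂_2 are all 1, so H_1 = Z.
  H_2: rank ker ∂_2 − rank ∂_3 = (5 − 5) − 0 = 0, and there is no ∂_3, so H_2 = 0.

(K is a triangulation of the Möbius band.)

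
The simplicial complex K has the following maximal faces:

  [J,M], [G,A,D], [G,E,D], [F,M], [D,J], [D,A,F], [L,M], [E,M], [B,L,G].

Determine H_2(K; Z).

Order the vertices as A < B < D < E < F < G < J < L < M. Listing each simplex with vertices in this order, K has dimension 2 with simplices:

  0-simplices (9): A, B, D, E, F, G, J, L, M
  1-simplices (15): AD, AF, AG, BG, BL, DE, DF, DG, DJ, EG, EM, FM, GL, JM, LM
  2-simplices (4): ADF, ADG, BGL, DEG

Hence C_0 ≅ Z^9, C_1 ≅ Z^15, C_2 ≅ Z^4.

The boundary map ∂_1: C_1 → C_0 is given by ∂[p,q] = [q] − [p]. For instance
  ∂BG = G − B.
The resulting 9×15 matrix has rank 8, and its Smith normal form has invariant factors (1,1,1,1,1,1,1,1).

The boundary map ∂_2: C_2 → C_1 sends each 2-simplex [p,q,r] to [q,r] − [p,r] + [p,q]. For instance
  ∂BGL = GL − BL + BG,
  ∂DEG = EG − DG + DE.
The resulting 15×4 matrix has rank 4, and its Smith normal form has invariant factors (1,1,1,1).

Reading off H_k = ker ∂_k / im ∂_{k+1}:

  H_2: rank ker ∂_2 − rank ∂_3 = (4 − 4) − 0 = 0, and there is no ∂_3, so H_2 = 0.

H_2 ≅ 0.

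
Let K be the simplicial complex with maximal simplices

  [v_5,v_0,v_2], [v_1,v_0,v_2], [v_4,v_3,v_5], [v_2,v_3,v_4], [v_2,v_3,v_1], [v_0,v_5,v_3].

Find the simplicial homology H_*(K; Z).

H_0 ≅ Z,  H_1 ≅ Z,  H_2 = 0.

Take the total order v_0 < v_1 < v_2 < v_3 < v_4 < v_5 on the vertex set. Then K (dimension 2) consists of the simplices:

  0-simplices (6): [v_0], [v_1], [v_2], [v_3], [v_4], [v_5]
  1-simplices (12): [v_0,v_1], [v_0,v_2], [v_0,v_3], [v_0,v_5], [v_1,v_2], [v_1,v_3], [v_2,v_3], [v_2,v_4], [v_2,v_5], [v_3,v_4], [v_3,v_5], [v_4,v_5]
  2-simplices (6): [v_0,v_1,v_2], [v_0,v_2,v_5], [v_0,v_3,v_5], [v_1,v_2,v_3], [v_2,v_3,v_4], [v_3,v_4,v_5]

so the chain groups are C_0 ≅ Z^6, C_1 ≅ Z^12, C_2 ≅ Z^6.

∂_1: C_1 → C_0 is given by ∂[p,q] = [q] − [p].
The resulting 6×12 matrix has rank 5, and its Smith normal form has invariant factors (1,1,1,1,1).

The boundary map ∂_2: C_2 → C_1 acts by ∂[p,q,r] = [q,r] − [p,r] + [p,q]. For instance
  ∂[v_1,v_2,v_3] = [v_2,v_3] − [v_1,v_3] + [v_1,v_2],
  ∂[v_0,v_1,v_2] = [v_1,v_2] − [v_0,v_2] + [v_0,v_1].
The resulting 12×6 matrix has rank 6, and its Smith normal form has invariant factors (1,1,1,1,1,1).

Computing H_k = (kernel of ∂_k) / (image of ∂_{k+1}):

  H_0: rank C_0 − rank ∂_1 = 6 − 5 = 1, and the invariant factors of ∂_1 are all 1, so H_0 ≅ Z.
  H_1: rank ker ∂_1 − rank ∂_2 = (12 − 5) − 6 = 1, and the invariant factors of ∂_2 are all 1, so H_1 ≅ Z.
  H_2: rank ker ∂_2 − rank ∂_3 = (6 − 6) − 0 = 0, and there is no ∂_3, so H_2 ≅ 0.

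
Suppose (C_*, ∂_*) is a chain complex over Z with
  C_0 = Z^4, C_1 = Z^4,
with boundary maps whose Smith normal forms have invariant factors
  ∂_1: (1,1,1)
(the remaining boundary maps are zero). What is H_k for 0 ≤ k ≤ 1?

H_0: b_0 = 4 − 0 − 3 = 1; torsion from ∂_1 factors > 1: none. So H_0 = Z.
H_1: b_1 = 4 − 3 − 0 = 1; torsion from ∂_2 factors > 1: none. So H_1 = Z.

H_0 = Z,  H_1 = Z.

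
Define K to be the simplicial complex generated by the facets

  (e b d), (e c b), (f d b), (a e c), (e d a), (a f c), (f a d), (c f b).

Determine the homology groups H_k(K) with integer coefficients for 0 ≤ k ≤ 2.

K has 6 vertices, 12 edges, 8 triangles.
rank ∂_0 = 0, rank ∂_1 = 5 ⇒ b_0 = 6 − 0 − 5 = 1; all invariant factors of ∂_1 are 1 so no torsion. So H_0 = Z.
rank ∂_1 = 5, rank ∂_2 = 7 ⇒ b_1 = 12 − 5 − 7 = 0; all invariant factors of ∂_2 are 1 so no torsion. So H_1 = 0.
rank ∂_2 = 7, rank ∂_3 = 0 ⇒ b_2 = 8 − 7 − 0 = 1. So H_2 = Z.

H_0 = Z,  H_1 = 0,  H_2 = Z.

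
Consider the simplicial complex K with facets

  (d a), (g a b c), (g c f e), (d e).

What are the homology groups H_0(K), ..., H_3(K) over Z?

H_0 = Z,  H_1 = Z,  H_2 = 0,  H_3 = 0.

Fix the vertex order a < b < c < d < e < f < g and write every simplex with vertices in increasing order. Then dim K = 3 and the simplices of K are:

  0-simplices (7): a, b, c, d, e, f, g
  1-simplices (13): ab, ac, ad, ag, bc, bg, ce, cf, cg, de, ef, eg, fg
  2-simplices (8): abc, abg, acg, bcg, cef, ceg, cfg, efg
  3-simplices (2): abcg, cefg

so the chain groups are C_0 ≅ Z^7, C_1 ≅ Z^13, C_2 ≅ Z^8, C_3 ≅ Z^2.

Boundary ∂_1: C_1 → C_0 is given by ∂[p,q] = [q] − [p].
The resulting 7×13 matrix has rank 6, and its Smith normal form has invariant factors (1,1,1,1,1,1).

Boundary ∂_2: C_2 → C_1 sends each 2-simplex [p,q,r] to [q,r] − [p,r] + [p,q]. For instance
  ∂abc = bc − ac + ab,
  ∂cfg = fg − cg + cf.
As a 13×8 matrix over Z this has rank 6, with invariant factors (1,1,1,1,1,1).

The boundary map ∂_3: C_3 → C_2 sends each 3-simplex σ to the alternating sum Σ_i (−1)^i (σ with its i-th vertex removed). For instance
  ∂cefg = efg − cfg + ceg − cef,
  ∂abcg = bcg − acg + abg − abc.
As a 8×2 matrix over Z this has rank 2, with invariant factors (1,1).

Computing H_k = (kernel of ∂_k) / (image of ∂_{k+1}):

  H_0: rank C_0 − rank ∂_1 = 7 − 6 = 1, and the invariant factors of ∂_1 are all 1, so H_0 ≅ Z.
  H_1: rank ker ∂_1 − rank ∂_2 = (13 − 6) − 6 = 1, and the invariant factors of ∂_2 are all 1, so H_1 ≅ Z.
  H_2: rank ker ∂_2 − rank ∂_3 = (8 − 6) − 2 = 0, and the invariant factors of ∂_3 are all 1, so H_2 ≅ 0.
  H_3: rank ker ∂_3 − rank ∂_4 = (2 − 2) − 0 = 0, and there is no ∂_4, so H_3 ≅ 0.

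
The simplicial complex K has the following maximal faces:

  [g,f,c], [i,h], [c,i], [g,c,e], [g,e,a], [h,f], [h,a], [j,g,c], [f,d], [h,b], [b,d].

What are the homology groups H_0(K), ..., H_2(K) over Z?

H_0 ≅ Z,  H_1 ≅ Z^3,  H_2 = 0.

Fix the vertex order a < b < c < d < e < f < g < h < i < j and write every simplex with vertices in increasing order. Then dim K = 2 and the simplices of K are:

  0-simplices (10): a, b, c, d, e, f, g, h, i, j
  1-simplices (16): ae, ag, ah, bd, bh, ce, cf, cg, ci, cj, df, eg, fg, fh, gj, hi
  2-simplices (4): aeg, ceg, cfg, cgj

giving chain groups C_0 ≅ Z^10, C_1 ≅ Z^16, C_2 ≅ Z^4.

The boundary map ∂_1: C_1 → C_0 maps an edge to its endpoints' difference, ∂[p,q] = q − p. For instance
  ∂ci = i − c.
This gives a 10×16 integer matrix of rank 9; reducing to Smith normal form yields diagonal entries (1,1,1,1,1,1,1,1,1).

The boundary map ∂_2: C_2 → C_1 maps a triangle to the signed sum of its edges. For instance
  ∂cfg = fg − cg + cf,
  ∂aeg = eg − ag + ae.
As a 16×4 matrix over Z this has rank 4, with invariant factors (1,1,1,1).

From H_k ≅ ker(∂_k) / im(∂_{k+1}) we obtain:

  H_0: rank C_0 − rank ∂_1 = 10 − 9 = 1, and the invariant factors of ∂_1 are all 1, so H_0 = Z.
  H_1: rank ker ∂_1 − rank ∂_2 = (16 − 9) − 4 = 3, and the invariant factors of ∂_2 are all 1, so H_1 = Z^3.
  H_2: rank ker ∂_2 − rank ∂_3 = (4 − 4) − 0 = 0, and there is no ∂_3, so H_2 = 0.

As a check, the Euler characteristic is 10 − 16 + 4 = -2, which agrees with 1 − 3 + 0 = -2.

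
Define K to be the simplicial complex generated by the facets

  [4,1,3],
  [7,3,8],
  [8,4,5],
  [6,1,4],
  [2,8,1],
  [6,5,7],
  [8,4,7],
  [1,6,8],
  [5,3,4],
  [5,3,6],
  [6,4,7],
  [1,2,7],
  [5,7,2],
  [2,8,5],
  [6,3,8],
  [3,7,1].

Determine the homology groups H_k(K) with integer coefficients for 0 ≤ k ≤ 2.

H_0 = Z,  H_1 = Z^2,  H_2 = Z.

Fix the vertex order 1 < 2 < 3 < 4 < 5 < 6 < 7 < 8 and write every simplex with vertices in increasing order. Then dim K = 2 and the simplices of K are:

  0-simplices (8): [1], [2], [3], [4], [5], [6], [7], [8]
  1-simplices (24): (24 of them)
  2-simplices (16): [1,2,7], [1,2,8], [1,3,4], [1,3,7], [1,4,6], [1,6,8], [2,5,7], [2,5,8], [3,4,5], [3,5,6], [3,6,8], [3,7,8], [4,5,8], [4,6,7], [4,7,8], [5,6,7]

so the chain groups are C_0 ≅ Z^8, C_1 ≅ Z^24, C_2 ≅ Z^16.

Boundary ∂_1: C_1 → C_0 is given by ∂[p,q] = [q] − [p].
As a 8×24 matrix over Z this has rank 7, with invariant factors (1,1,1,1,1,1,1).

The boundary map ∂_2: C_2 → C_1 acts by ∂[p,q,r] = [q,r] − [p,r] + [p,q]. For instance
  ∂[5,6,7] = [6,7] − [5,7] + [5,6],
  ∂[1,2,7] = [2,7] − [1,7] + [1,2].
As a 24×16 matrix over Z this has rank 15, with invariant factors (1,1,1,1,1,1,1,1,1,1,1,1,1,1,1).

From H_k ≅ ker(∂_k) / im(∂_{k+1}) we obtain:

  H_0: rank C_0 − rank ∂_1 = 8 − 7 = 1, and the invariant factors of ∂_1 are all 1, so H_0 ≅ Z.
  H_1: rank ker ∂_1 − rank ∂_2 = (24 − 7) − 15 = 2, and the invariant factors of ∂_2 are all 1, so H_1 ≅ Z^2.
  H_2: rank ker ∂_2 − rank ∂_3 = (16 − 15) − 0 = 1, and there is no ∂_3, so H_2 ≅ Z.

(K is a triangulation of the torus T^2.)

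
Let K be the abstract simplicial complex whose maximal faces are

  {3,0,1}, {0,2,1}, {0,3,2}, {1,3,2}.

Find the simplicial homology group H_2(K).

H_2 = Z.

K has 4 vertices, 6 edges, 4 triangles.
rank ∂_2 = 3, rank ∂_3 = 0 ⇒ b_2 = 4 − 3 − 0 = 1. So H_2 ≅ Z.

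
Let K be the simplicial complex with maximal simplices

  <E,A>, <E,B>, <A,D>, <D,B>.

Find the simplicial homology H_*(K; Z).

K has 4 vertices, 4 edges.
rank ∂_0 = 0, rank ∂_1 = 3 ⇒ b_0 = 4 − 0 − 3 = 1; all invariant factors of ∂_1 are 1 so no torsion. So H_0 = Z.
rank ∂_1 = 3, rank ∂_2 = 0 ⇒ b_1 = 4 − 3 − 0 = 1. So H_1 = Z.

H_0 = Z,  H_1 = Z.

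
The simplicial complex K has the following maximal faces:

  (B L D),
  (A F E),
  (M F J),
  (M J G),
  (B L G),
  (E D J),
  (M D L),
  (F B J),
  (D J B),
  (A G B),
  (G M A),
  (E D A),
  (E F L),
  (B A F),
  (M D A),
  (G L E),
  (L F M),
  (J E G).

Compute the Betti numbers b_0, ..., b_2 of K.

We work with the vertex ordering A < B < D < E < F < G < J < L < M. The simplices of K, each written with vertices in increasing order, are:

  0-simplices (9): A, B, D, E, F, G, J, L, M
  1-simplices (27): AB, AD, AE, AF, AG, AM, BD, BF, BG, BJ, BL, DE, DJ, DL, DM, EF, EG, EJ, EL, FJ, FL, FM, GJ, GL, GM, JM, LM
  2-simplices (18): ABF, ABG, ADE, ADM, AEF, AGM, BDJ, BDL, BFJ, BGL, DEJ, DLM, EFL, EGJ, EGL, FJM, FLM, GJM

so the chain groups are C_0 ≅ Z^9, C_1 ≅ Z^27, C_2 ≅ Z^18.

Boundary ∂_1: C_1 → C_0 maps an edge to its endpoints' difference, ∂[p,q] = q − p.
As a 9×27 matrix over Z this has rank 8, with invariant factors (1,1,1,1,1,1,1,1).

Boundary ∂_2: C_2 → C_1 sends each 2-simplex [p,q,r] to [q,r] − [p,r] + [p,q]. For instance
  ∂EFL = FL − EL + EF,
  ∂BDJ = DJ − BJ + BD.
The 27×18 boundary matrix has rank 17 and Smith normal form diag(1,1,1,1,1,1,1,1,1,1,1,1,1,1,1,1,1).

From H_k ≅ ker(∂_k) / im(∂_{k+1}) we obtain:

  H_0: rank C_0 − rank ∂_1 = 9 − 8 = 1, and the invariant factors of ∂_1 are all 1, so H_0 = Z.
  H_1: rank ker ∂_1 − rank ∂_2 = (27 − 8) − 17 = 2, and the invariant factors of ∂_2 are all 1, so H_1 = Z^2.
  H_2: rank ker ∂_2 − rank ∂_3 = (18 − 17) − 0 = 1, and there is no ∂_3, so H_2 = Z.

As a check, the Euler characteristic is 9 − 27 + 18 = 0, which agrees with 1 − 2 + 1 = 0.
(K is a triangulation of the torus T^2.)

Hence the Betti numbers are b_0 = 1, b_1 = 2, b_2 = 1.

b_0 = 1, b_1 = 2, b_2 = 1.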